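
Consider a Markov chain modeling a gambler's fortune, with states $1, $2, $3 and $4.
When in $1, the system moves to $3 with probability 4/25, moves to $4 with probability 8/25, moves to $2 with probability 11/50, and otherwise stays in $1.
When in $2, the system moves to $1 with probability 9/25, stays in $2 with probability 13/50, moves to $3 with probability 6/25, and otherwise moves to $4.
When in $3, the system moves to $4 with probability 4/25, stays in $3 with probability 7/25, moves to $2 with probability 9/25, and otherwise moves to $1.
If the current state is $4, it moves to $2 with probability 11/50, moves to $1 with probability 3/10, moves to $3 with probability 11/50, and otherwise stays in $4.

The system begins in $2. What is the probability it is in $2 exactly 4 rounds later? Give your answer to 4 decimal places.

Propagate the distribution vector 4 rounds from $2.
After 0 rounds: (0.0000, 1.0000, 0.0000, 0.0000)
After 1 round: (0.3600, 0.2600, 0.2400, 0.1400)
After 2 rounds: (0.2916, 0.2640, 0.2180, 0.2264)
After 3 rounds: (0.2940, 0.2611, 0.2209, 0.2240)
After 4 rounds: (0.2936, 0.2614, 0.2208, 0.2242)
P(in $2 after 4 rounds) = 0.2614

0.2614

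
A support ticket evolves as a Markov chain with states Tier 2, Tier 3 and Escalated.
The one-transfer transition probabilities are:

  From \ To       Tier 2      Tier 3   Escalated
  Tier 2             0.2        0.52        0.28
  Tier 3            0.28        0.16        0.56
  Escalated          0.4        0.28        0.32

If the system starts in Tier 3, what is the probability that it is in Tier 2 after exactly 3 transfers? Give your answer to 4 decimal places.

Propagate the distribution vector 3 transfers from Tier 3.
After 0 transfers: (0.0000, 1.0000, 0.0000)
After 1 transfer: (0.2800, 0.1600, 0.5600)
After 2 transfers: (0.3248, 0.3280, 0.3472)
After 3 transfers: (0.2957, 0.3186, 0.3857)
P(in Tier 2 after 3 transfers) = 0.2957

0.2957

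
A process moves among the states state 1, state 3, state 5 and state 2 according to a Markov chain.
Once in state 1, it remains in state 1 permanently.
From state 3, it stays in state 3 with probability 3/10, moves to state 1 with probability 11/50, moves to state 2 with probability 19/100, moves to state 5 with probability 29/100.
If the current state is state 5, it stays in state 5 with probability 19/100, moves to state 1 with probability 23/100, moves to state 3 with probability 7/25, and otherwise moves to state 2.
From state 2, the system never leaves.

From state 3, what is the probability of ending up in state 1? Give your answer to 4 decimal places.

Let h(s) be the probability of absorption at state 1 starting from transient state s. Then h(state 1) = 1 and h(state 2) = 0. By first-step analysis:
h(state 3) = 0.22·1 + 0.3·h(state 3) + 0.29·h(state 5) + 0.19·0
h(state 5) = 0.23·1 + 0.28·h(state 3) + 0.19·h(state 5) + 0.3·0
Solving: h(state 3) = 0.5041, h(state 5) = 0.4582.
Starting from state 3, the probability is 0.5041.

0.5041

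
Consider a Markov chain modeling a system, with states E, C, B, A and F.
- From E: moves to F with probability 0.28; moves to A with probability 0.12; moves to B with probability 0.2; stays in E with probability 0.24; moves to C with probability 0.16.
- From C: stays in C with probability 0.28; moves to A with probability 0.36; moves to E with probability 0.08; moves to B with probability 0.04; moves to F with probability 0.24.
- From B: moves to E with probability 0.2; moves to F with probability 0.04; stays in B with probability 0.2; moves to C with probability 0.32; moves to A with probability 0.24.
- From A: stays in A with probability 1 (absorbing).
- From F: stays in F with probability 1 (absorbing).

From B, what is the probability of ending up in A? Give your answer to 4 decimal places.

Let h(s) be the probability of absorption at A starting from transient state s. Then h(A) = 1 and h(F) = 0. By first-step analysis:
h(E) = 0.24·h(E) + 0.16·h(C) + 0.2·h(B) + 0.12·1 + 0.28·0
h(C) = 0.08·h(E) + 0.28·h(C) + 0.04·h(B) + 0.36·1 + 0.24·0
h(B) = 0.2·h(E) + 0.32·h(C) + 0.2·h(B) + 0.24·1 + 0.04·0
Solving: h(E) = 0.4517, h(C) = 0.5861, h(B) = 0.6474.
Starting from B, the probability is 0.6474.

0.6474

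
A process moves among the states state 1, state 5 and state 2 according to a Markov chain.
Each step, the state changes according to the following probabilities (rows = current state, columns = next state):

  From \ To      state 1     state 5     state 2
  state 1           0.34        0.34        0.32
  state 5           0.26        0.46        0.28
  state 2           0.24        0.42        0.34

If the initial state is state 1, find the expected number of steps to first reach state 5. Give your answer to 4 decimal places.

Let t(s) be the expected number of steps to first reach state 5 from state s, with t(state 5) = 0. Conditioning on the first step:
t(state 1) = 1 + 0.34·t(state 1) + 0.32·t(state 2)
t(state 2) = 1 + 0.24·t(state 1) + 0.34·t(state 2)
Solving: t(state 1) = 2.7313, t(state 2) = 2.5084.
Expected steps from state 1 to state 5: 2.7313.

2.7313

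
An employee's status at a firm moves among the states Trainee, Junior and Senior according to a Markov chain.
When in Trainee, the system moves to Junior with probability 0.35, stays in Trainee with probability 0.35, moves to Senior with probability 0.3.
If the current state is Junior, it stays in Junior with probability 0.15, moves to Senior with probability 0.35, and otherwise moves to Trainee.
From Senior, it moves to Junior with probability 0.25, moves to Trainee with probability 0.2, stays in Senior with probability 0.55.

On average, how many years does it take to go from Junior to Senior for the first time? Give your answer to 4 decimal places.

3.0464

Let t(s) be the expected number of years to first reach Senior from state s, with t(Senior) = 0. Conditioning on the first year:
t(Trainee) = 1 + 0.35·t(Trainee) + 0.35·t(Junior)
t(Junior) = 1 + 0.5·t(Trainee) + 0.15·t(Junior)
Solving: t(Trainee) = 3.1788, t(Junior) = 3.0464.
Expected years from Junior to Senior: 3.0464.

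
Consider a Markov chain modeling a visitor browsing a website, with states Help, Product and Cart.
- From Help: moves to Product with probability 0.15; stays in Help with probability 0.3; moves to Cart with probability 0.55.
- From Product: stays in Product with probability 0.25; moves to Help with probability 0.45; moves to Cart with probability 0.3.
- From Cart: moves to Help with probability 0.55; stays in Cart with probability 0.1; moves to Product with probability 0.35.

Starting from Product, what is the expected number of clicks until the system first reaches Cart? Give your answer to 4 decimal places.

2.5137

Let t(s) be the expected number of clicks to first reach Cart from state s, with t(Cart) = 0. Conditioning on the first click:
t(Help) = 1 + 0.3·t(Help) + 0.15·t(Product)
t(Product) = 1 + 0.45·t(Help) + 0.25·t(Product)
Solving: t(Help) = 1.9672, t(Product) = 2.5137.
Expected clicks from Product to Cart: 2.5137.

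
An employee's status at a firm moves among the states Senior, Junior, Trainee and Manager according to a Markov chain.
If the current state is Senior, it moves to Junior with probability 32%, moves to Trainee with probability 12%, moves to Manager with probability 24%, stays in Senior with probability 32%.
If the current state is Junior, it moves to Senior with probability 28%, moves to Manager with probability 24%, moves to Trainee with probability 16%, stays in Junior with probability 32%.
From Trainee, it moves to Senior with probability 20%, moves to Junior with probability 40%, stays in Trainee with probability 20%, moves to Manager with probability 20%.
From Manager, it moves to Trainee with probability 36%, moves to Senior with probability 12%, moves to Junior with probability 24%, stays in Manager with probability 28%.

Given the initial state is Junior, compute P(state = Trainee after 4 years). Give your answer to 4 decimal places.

Propagate the distribution vector 4 years from Junior.
After 0 years: (0.0000, 1.0000, 0.0000, 0.0000)
After 1 year: (0.2800, 0.3200, 0.1600, 0.2400)
After 2 years: (0.2400, 0.3136, 0.2032, 0.2432)
After 3 years: (0.2344, 0.3168, 0.2072, 0.2416)
After 4 years: (0.2341, 0.3172, 0.2072, 0.2414)
P(in Trainee after 4 years) = 0.2072

0.2072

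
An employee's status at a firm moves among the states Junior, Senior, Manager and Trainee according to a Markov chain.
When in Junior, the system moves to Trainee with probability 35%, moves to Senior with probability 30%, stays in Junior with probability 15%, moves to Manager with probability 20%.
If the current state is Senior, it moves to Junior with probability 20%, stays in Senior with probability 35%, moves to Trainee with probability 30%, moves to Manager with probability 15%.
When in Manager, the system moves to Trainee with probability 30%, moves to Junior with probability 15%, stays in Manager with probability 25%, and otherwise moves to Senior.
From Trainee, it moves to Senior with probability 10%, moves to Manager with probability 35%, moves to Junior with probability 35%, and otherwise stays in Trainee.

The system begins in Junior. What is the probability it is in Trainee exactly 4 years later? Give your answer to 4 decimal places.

Propagate the distribution vector 4 years from Junior.
After 0 years: (1.0000, 0.0000, 0.0000, 0.0000)
After 1 year: (0.1500, 0.3000, 0.2000, 0.3500)
After 2 years: (0.2350, 0.2450, 0.2475, 0.2725)
After 3 years: (0.2168, 0.2578, 0.2410, 0.2845)
After 4 years: (0.2198, 0.2560, 0.2418, 0.2824)
P(in Trainee after 4 years) = 0.2824

0.2824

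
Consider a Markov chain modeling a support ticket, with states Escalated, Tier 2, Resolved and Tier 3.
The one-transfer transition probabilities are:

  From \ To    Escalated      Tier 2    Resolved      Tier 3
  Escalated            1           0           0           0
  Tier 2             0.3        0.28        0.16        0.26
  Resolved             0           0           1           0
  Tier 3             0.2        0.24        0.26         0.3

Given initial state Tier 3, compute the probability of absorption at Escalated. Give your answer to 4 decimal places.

0.4891

Let h(s) be the probability of absorption at Escalated starting from transient state s. Then h(Escalated) = 1 and h(Resolved) = 0. By first-step analysis:
h(Tier 2) = 0.3·1 + 0.28·h(Tier 2) + 0.16·0 + 0.26·h(Tier 3)
h(Tier 3) = 0.2·1 + 0.24·h(Tier 2) + 0.26·0 + 0.3·h(Tier 3)
Solving: h(Tier 2) = 0.5933, h(Tier 3) = 0.4891.
Starting from Tier 3, the probability is 0.4891.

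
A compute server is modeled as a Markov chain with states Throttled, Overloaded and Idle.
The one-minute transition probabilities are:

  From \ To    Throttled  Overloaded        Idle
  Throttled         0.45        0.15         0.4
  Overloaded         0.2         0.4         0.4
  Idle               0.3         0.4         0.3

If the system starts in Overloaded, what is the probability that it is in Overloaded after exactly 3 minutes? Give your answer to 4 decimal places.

Propagate the distribution vector 3 minutes from Overloaded.
After 0 minutes: (0.0000, 1.0000, 0.0000)
After 1 minute: (0.2000, 0.4000, 0.4000)
After 2 minutes: (0.2900, 0.3500, 0.3600)
After 3 minutes: (0.3085, 0.3275, 0.3640)
P(in Overloaded after 3 minutes) = 0.3275

0.3275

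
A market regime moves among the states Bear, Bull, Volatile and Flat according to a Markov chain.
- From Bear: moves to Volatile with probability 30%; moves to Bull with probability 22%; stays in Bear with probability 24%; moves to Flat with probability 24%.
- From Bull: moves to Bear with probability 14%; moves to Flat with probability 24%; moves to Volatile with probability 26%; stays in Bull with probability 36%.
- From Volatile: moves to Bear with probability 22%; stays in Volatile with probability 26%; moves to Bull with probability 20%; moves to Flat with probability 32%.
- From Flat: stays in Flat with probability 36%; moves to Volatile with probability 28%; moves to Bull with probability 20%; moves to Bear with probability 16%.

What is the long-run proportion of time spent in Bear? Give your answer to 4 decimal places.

0.1865

Let the stationary distribution be π with π = πP and π_1 + π_2 + π_3 + π_4 = 1.
π_1 = 0.24·π_1 + 0.14·π_2 + 0.22·π_3 + 0.16·π_4
π_2 = 0.22·π_1 + 0.36·π_2 + 0.2·π_3 + 0.2·π_4
π_3 = 0.3·π_1 + 0.26·π_2 + 0.26·π_3 + 0.28·π_4
Solving with the normalization constraint gives π = (0.1865, 0.2425, 0.2734, 0.2976).
So the stationary probability of Bear is 0.1865.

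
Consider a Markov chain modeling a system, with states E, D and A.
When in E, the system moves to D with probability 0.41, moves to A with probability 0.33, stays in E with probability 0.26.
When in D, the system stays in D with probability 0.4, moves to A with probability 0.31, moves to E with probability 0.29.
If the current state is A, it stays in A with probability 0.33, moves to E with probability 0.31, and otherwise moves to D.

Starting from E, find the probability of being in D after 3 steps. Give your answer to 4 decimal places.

Propagate the distribution vector 3 steps from E.
After 0 steps: (1.0000, 0.0000, 0.0000)
After 1 step: (0.2600, 0.4100, 0.3300)
After 2 steps: (0.2888, 0.3894, 0.3218)
After 3 steps: (0.2878, 0.3900, 0.3222)
P(in D after 3 steps) = 0.3900

0.3900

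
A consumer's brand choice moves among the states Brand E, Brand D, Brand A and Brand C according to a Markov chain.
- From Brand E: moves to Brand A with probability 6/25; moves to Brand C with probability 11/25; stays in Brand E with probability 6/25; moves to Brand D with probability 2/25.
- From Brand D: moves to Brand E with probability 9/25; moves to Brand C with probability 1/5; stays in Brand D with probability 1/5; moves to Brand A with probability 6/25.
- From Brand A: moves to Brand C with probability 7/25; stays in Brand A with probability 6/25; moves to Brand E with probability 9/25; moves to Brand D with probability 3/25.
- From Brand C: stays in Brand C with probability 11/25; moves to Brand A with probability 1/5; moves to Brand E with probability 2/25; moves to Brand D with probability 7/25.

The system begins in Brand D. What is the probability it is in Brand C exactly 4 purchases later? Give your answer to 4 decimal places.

0.3610

Propagate the distribution vector 4 purchases from Brand D.
After 0 purchases: (0.0000, 1.0000, 0.0000, 0.0000)
After 1 purchase: (0.3600, 0.2000, 0.2400, 0.2000)
After 2 purchases: (0.2608, 0.1536, 0.2320, 0.3536)
After 3 purchases: (0.2297, 0.1784, 0.2259, 0.3660)
After 4 purchases: (0.2300, 0.1836, 0.2254, 0.3610)
P(in Brand C after 4 purchases) = 0.3610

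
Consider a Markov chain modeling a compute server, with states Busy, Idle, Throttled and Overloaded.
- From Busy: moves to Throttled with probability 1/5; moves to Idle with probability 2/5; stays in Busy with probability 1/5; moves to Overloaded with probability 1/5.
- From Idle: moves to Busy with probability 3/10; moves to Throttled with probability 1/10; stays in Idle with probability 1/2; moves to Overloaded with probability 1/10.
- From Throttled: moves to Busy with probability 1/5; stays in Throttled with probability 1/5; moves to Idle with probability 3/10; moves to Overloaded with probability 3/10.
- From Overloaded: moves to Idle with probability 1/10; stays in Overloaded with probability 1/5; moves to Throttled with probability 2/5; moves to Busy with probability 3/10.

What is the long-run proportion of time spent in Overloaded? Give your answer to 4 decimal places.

Let the stationary distribution be π with π = πP and π_1 + π_2 + π_3 + π_4 = 1.
π_1 = 0.2·π_1 + 0.3·π_2 + 0.2·π_3 + 0.3·π_4
π_2 = 0.4·π_1 + 0.5·π_2 + 0.3·π_3 + 0.1·π_4
π_3 = 0.2·π_1 + 0.1·π_2 + 0.2·π_3 + 0.4·π_4
Solving with the normalization constraint gives π = (0.2545, 0.3608, 0.2007, 0.1840).
So the stationary probability of Overloaded is 0.1840.

0.1840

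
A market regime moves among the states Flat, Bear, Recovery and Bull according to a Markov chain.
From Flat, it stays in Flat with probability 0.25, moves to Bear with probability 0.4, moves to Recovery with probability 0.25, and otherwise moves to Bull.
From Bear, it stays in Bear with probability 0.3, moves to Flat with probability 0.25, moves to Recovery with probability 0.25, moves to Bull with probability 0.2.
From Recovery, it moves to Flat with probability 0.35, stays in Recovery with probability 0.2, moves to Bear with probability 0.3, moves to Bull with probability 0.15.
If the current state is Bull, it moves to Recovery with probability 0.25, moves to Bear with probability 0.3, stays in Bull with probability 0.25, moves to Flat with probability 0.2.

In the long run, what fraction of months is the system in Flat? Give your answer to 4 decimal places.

0.2653

Let the stationary distribution be π with π = πP and π_1 + π_2 + π_3 + π_4 = 1.
π_1 = 0.25·π_1 + 0.25·π_2 + 0.35·π_3 + 0.2·π_4
π_2 = 0.4·π_1 + 0.3·π_2 + 0.3·π_3 + 0.3·π_4
π_3 = 0.25·π_1 + 0.25·π_2 + 0.2·π_3 + 0.25·π_4
Solving with the normalization constraint gives π = (0.2653, 0.3265, 0.2381, 0.1701).
So the stationary probability of Flat is 0.2653.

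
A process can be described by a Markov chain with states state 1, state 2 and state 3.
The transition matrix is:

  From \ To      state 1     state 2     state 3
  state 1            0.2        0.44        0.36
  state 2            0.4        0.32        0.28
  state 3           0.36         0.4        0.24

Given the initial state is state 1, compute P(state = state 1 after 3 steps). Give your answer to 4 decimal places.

0.3196

Propagate the distribution vector 3 steps from state 1.
After 0 steps: (1.0000, 0.0000, 0.0000)
After 1 step: (0.2000, 0.4400, 0.3600)
After 2 steps: (0.3456, 0.3728, 0.2816)
After 3 steps: (0.3196, 0.3840, 0.2964)
P(in state 1 after 3 steps) = 0.3196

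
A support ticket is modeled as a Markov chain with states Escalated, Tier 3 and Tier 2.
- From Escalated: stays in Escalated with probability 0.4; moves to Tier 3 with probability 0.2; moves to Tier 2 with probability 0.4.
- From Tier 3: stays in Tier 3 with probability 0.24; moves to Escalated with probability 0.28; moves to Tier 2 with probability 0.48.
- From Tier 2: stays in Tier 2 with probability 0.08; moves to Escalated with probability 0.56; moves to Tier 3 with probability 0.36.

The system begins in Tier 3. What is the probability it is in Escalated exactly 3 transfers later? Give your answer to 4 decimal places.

Propagate the distribution vector 3 transfers from Tier 3.
After 0 transfers: (0.0000, 1.0000, 0.0000)
After 1 transfer: (0.2800, 0.2400, 0.4800)
After 2 transfers: (0.4480, 0.2864, 0.2656)
After 3 transfers: (0.4081, 0.2540, 0.3379)
P(in Escalated after 3 transfers) = 0.4081

0.4081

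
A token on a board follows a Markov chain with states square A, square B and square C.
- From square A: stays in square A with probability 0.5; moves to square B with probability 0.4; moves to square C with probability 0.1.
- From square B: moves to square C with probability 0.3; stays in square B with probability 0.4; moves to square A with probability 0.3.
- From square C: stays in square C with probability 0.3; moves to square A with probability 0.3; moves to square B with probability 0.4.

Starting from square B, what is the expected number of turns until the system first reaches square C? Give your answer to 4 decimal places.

Let t(s) be the expected number of turns to first reach square C from state s, with t(square C) = 0. Conditioning on the first turn:
t(square A) = 1 + 0.5·t(square A) + 0.4·t(square B)
t(square B) = 1 + 0.3·t(square A) + 0.4·t(square B)
Solving: t(square A) = 5.5556, t(square B) = 4.4444.
Expected turns from square B to square C: 4.4444.

4.4444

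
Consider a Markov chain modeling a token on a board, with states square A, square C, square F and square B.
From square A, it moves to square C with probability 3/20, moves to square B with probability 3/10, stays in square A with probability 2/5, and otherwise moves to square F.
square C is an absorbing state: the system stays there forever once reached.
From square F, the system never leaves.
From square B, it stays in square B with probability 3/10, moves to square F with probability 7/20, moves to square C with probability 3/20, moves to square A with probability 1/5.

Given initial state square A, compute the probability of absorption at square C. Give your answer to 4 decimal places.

Let h(s) be the probability of absorption at square C starting from transient state s. Then h(square C) = 1 and h(square F) = 0. By first-step analysis:
h(square A) = 0.4·h(square A) + 0.15·1 + 0.15·0 + 0.3·h(square B)
h(square B) = 0.2·h(square A) + 0.15·1 + 0.35·0 + 0.3·h(square B)
Solving: h(square A) = 0.4167, h(square B) = 0.3333.
Starting from square A, the probability is 0.4167.

0.4167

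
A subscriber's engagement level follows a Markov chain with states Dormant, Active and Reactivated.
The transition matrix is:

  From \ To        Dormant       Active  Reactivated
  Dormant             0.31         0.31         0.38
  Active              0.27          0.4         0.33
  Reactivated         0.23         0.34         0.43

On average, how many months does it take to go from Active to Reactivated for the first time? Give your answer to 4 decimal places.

2.9064

Let t(s) be the expected number of months to first reach Reactivated from state s, with t(Reactivated) = 0. Conditioning on the first month:
t(Dormant) = 1 + 0.31·t(Dormant) + 0.31·t(Active)
t(Active) = 1 + 0.27·t(Dormant) + 0.4·t(Active)
Solving: t(Dormant) = 2.7551, t(Active) = 2.9064.
Expected months from Active to Reactivated: 2.9064.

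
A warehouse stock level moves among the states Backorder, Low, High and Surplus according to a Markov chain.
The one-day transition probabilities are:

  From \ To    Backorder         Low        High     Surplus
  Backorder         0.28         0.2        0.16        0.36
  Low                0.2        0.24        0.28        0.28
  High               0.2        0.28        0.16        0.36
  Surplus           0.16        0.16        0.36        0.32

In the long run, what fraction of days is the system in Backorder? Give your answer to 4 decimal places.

Let the stationary distribution be π with π = πP and π_1 + π_2 + π_3 + π_4 = 1.
π_1 = 0.28·π_1 + 0.2·π_2 + 0.2·π_3 + 0.16·π_4
π_2 = 0.2·π_1 + 0.24·π_2 + 0.28·π_3 + 0.16·π_4
π_3 = 0.16·π_1 + 0.28·π_2 + 0.16·π_3 + 0.36·π_4
Solving with the normalization constraint gives π = (0.2031, 0.2156, 0.2518, 0.3296).
So the stationary probability of Backorder is 0.2031.

0.2031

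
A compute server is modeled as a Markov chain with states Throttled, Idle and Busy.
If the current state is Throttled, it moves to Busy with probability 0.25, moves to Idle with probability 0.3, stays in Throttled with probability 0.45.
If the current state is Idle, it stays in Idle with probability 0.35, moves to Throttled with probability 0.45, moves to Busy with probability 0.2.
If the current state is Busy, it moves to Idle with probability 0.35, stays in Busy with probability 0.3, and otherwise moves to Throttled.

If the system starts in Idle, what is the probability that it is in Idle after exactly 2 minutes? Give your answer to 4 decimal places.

0.3275

Sum over the intermediate state after 1 minute:
P = P(Idle→Throttled)·P(Throttled→Idle) + P(Idle→Idle)·P(Idle→Idle) + P(Idle→Busy)·P(Busy→Idle)
  = 0.45×0.3 + 0.35×0.35 + 0.2×0.35
  = 0.1350 + 0.1225 + 0.0700 = 0.3275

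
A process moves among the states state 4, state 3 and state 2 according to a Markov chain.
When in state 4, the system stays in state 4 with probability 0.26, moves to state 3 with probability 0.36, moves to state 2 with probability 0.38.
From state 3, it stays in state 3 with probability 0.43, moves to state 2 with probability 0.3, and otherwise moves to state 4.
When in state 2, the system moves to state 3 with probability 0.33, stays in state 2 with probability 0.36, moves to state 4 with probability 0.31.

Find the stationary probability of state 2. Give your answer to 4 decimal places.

0.3431

Let the stationary distribution be π with π = πP and π_1 + π_2 + π_3 = 1.
π_1 = 0.26·π_1 + 0.27·π_2 + 0.31·π_3
π_2 = 0.36·π_1 + 0.43·π_2 + 0.33·π_3
Solving with the normalization constraint gives π = (0.2809, 0.3760, 0.3431).
So the stationary probability of state 2 is 0.3431.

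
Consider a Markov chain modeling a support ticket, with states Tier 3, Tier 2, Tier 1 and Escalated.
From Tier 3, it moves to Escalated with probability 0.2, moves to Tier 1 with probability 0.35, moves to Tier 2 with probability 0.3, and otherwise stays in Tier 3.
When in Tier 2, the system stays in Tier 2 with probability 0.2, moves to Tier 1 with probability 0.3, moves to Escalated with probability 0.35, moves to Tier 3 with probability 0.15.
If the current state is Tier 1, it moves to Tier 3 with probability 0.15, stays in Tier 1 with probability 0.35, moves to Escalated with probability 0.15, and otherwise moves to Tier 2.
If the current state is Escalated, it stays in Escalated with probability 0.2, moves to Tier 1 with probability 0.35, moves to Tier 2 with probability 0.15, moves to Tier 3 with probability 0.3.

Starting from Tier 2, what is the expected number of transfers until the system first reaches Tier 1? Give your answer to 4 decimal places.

Let t(s) be the expected number of transfers to first reach Tier 1 from state s, with t(Tier 1) = 0. Conditioning on the first transfer:
t(Tier 3) = 1 + 0.15·t(Tier 3) + 0.3·t(Tier 2) + 0.2·t(Escalated)
t(Tier 2) = 1 + 0.15·t(Tier 3) + 0.2·t(Tier 2) + 0.35·t(Escalated)
t(Escalated) = 1 + 0.3·t(Tier 3) + 0.15·t(Tier 2) + 0.2·t(Escalated)
Solving: t(Tier 3) = 2.9588, t(Tier 2) = 3.0906, t(Escalated) = 2.9390.
Expected transfers from Tier 2 to Tier 1: 3.0906.

3.0906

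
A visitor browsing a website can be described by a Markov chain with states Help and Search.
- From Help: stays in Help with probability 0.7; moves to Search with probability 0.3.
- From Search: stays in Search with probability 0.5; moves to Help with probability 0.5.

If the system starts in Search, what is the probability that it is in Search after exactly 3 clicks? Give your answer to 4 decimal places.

Propagate the distribution vector 3 clicks from Search.
After 0 clicks: (0.0000, 1.0000)
After 1 click: (0.5000, 0.5000)
After 2 clicks: (0.6000, 0.4000)
After 3 clicks: (0.6200, 0.3800)
P(in Search after 3 clicks) = 0.3800

0.3800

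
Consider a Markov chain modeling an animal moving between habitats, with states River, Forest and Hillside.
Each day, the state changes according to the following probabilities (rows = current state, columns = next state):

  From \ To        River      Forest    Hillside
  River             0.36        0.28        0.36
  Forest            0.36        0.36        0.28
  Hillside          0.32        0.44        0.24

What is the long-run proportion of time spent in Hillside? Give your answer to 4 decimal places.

0.2960

Let the stationary distribution be π with π = πP and π_1 + π_2 + π_3 = 1.
π_1 = 0.36·π_1 + 0.36·π_2 + 0.32·π_3
π_2 = 0.28·π_1 + 0.36·π_2 + 0.44·π_3
Solving with the normalization constraint gives π = (0.3482, 0.3558, 0.2960).
So the stationary probability of Hillside is 0.2960.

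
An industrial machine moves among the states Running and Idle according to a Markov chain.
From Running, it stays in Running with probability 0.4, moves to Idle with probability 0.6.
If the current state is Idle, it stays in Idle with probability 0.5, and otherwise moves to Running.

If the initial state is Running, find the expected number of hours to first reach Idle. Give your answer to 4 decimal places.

Let t(s) be the expected number of hours to first reach Idle from state s, with t(Idle) = 0. Conditioning on the first hour:
t(Running) = 1 + 0.4·t(Running)
Solving: t(Running) = 1.6667.
Expected hours from Running to Idle: 1.6667.

1.6667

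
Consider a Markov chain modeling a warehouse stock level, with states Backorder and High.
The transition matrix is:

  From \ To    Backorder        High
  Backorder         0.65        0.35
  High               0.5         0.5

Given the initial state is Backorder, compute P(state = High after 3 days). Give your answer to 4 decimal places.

Propagate the distribution vector 3 days from Backorder.
After 0 days: (1.0000, 0.0000)
After 1 day: (0.6500, 0.3500)
After 2 days: (0.5975, 0.4025)
After 3 days: (0.5896, 0.4104)
P(in High after 3 days) = 0.4104

0.4104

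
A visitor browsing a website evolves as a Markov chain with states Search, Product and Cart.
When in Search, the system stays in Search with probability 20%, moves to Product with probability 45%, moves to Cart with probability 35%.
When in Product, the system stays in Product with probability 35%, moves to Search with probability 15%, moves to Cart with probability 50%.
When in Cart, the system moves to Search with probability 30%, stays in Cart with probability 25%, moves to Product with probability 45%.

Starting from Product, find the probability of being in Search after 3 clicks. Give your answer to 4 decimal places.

0.2145

Propagate the distribution vector 3 clicks from Product.
After 0 clicks: (0.0000, 1.0000, 0.0000)
After 1 click: (0.1500, 0.3500, 0.5000)
After 2 clicks: (0.2325, 0.4150, 0.3525)
After 3 clicks: (0.2145, 0.4085, 0.3770)
P(in Search after 3 clicks) = 0.2145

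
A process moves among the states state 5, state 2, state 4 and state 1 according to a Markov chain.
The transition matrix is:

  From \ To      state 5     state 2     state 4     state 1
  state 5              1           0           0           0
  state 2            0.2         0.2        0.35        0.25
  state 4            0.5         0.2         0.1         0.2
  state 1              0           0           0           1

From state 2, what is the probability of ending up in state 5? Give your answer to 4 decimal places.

Let h(s) be the probability of absorption at state 5 starting from transient state s. Then h(state 5) = 1 and h(state 1) = 0. By first-step analysis:
h(state 2) = 0.2·1 + 0.2·h(state 2) + 0.35·h(state 4) + 0.25·0
h(state 4) = 0.5·1 + 0.2·h(state 2) + 0.1·h(state 4) + 0.2·0
Solving: h(state 2) = 0.5462, h(state 4) = 0.6769.
Starting from state 2, the probability is 0.5462.

0.5462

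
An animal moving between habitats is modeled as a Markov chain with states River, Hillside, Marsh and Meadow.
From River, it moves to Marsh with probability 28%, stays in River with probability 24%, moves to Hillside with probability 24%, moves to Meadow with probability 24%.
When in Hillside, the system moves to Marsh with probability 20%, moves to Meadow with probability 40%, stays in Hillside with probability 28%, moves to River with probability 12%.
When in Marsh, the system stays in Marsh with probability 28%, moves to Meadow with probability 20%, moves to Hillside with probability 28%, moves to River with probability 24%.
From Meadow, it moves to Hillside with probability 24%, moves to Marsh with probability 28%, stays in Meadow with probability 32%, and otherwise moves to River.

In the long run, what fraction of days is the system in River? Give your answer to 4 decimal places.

Let the stationary distribution be π with π = πP and π_1 + π_2 + π_3 + π_4 = 1.
π_1 = 0.24·π_1 + 0.12·π_2 + 0.24·π_3 + 0.16·π_4
π_2 = 0.24·π_1 + 0.28·π_2 + 0.28·π_3 + 0.24·π_4
π_3 = 0.28·π_1 + 0.2·π_2 + 0.28·π_3 + 0.28·π_4
Solving with the normalization constraint gives π = (0.1851, 0.2608, 0.2591, 0.2950).
So the stationary probability of River is 0.1851.

0.1851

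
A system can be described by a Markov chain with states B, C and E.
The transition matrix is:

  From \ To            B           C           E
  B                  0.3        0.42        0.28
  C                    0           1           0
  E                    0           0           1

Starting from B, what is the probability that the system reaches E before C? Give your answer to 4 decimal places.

0.4000

Let h(s) be the probability of absorption at E starting from transient state s. Then h(E) = 1 and h(C) = 0. By first-step analysis:
h(B) = 0.3·h(B) + 0.42·0 + 0.28·1
Solving: h(B) = 0.4000.
Starting from B, the probability is 0.4000.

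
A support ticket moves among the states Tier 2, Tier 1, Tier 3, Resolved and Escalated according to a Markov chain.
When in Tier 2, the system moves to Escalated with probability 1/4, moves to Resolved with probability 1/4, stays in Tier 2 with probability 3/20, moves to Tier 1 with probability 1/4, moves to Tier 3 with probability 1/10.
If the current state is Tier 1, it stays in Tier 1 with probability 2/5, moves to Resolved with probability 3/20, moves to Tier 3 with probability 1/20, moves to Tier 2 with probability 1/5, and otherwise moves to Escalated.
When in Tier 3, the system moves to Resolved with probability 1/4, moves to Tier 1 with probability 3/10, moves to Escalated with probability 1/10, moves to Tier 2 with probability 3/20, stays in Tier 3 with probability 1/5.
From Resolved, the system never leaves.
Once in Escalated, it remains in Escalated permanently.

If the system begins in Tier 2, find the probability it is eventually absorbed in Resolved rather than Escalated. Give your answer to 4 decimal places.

0.4991

Let h(s) be the probability of absorption at Resolved starting from transient state s. Then h(Resolved) = 1 and h(Escalated) = 0. By first-step analysis:
h(Tier 2) = 0.15·h(Tier 2) + 0.25·h(Tier 1) + 0.1·h(Tier 3) + 0.25·1 + 0.25·0
h(Tier 1) = 0.2·h(Tier 2) + 0.4·h(Tier 1) + 0.05·h(Tier 3) + 0.15·1 + 0.2·0
h(Tier 3) = 0.15·h(Tier 2) + 0.3·h(Tier 1) + 0.2·h(Tier 3) + 0.25·1 + 0.1·0
Solving: h(Tier 2) = 0.4991, h(Tier 1) = 0.4647, h(Tier 3) = 0.5803.
Starting from Tier 2, the probability is 0.4991.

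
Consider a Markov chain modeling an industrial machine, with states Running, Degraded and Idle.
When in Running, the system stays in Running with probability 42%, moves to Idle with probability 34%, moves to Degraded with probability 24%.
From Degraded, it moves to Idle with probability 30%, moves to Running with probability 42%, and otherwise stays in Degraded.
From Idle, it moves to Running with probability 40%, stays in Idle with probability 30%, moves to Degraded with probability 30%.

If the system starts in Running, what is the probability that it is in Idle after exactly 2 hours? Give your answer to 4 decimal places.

Sum over the intermediate state after 1 hour:
P = P(Running→Running)·P(Running→Idle) + P(Running→Degraded)·P(Degraded→Idle) + P(Running→Idle)·P(Idle→Idle)
  = 0.42×0.34 + 0.24×0.3 + 0.34×0.3
  = 0.1428 + 0.0720 + 0.1020 = 0.3168

0.3168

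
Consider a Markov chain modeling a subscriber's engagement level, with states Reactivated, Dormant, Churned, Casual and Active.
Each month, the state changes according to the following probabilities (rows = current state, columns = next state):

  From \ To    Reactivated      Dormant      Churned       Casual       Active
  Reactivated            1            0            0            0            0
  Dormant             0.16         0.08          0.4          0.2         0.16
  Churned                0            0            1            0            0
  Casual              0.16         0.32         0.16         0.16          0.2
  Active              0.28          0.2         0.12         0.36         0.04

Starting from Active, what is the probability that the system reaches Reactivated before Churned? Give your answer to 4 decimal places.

Let h(s) be the probability of absorption at Reactivated starting from transient state s. Then h(Reactivated) = 1 and h(Churned) = 0. By first-step analysis:
h(Dormant) = 0.16·1 + 0.08·h(Dormant) + 0.4·0 + 0.2·h(Casual) + 0.16·h(Active)
h(Casual) = 0.16·1 + 0.32·h(Dormant) + 0.16·0 + 0.16·h(Casual) + 0.2·h(Active)
h(Active) = 0.28·1 + 0.2·h(Dormant) + 0.12·0 + 0.36·h(Casual) + 0.04·h(Active)
Solving: h(Dormant) = 0.3678, h(Casual) = 0.4593, h(Active) = 0.5405.
Starting from Active, the probability is 0.5405.

0.5405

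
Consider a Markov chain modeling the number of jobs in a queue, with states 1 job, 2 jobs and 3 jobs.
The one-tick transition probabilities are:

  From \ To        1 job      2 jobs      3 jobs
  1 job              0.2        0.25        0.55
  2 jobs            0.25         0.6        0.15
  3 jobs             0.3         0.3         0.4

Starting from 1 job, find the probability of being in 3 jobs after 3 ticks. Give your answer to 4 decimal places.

Propagate the distribution vector 3 ticks from 1 job.
After 0 ticks: (1.0000, 0.0000, 0.0000)
After 1 tick: (0.2000, 0.2500, 0.5500)
After 2 ticks: (0.2675, 0.3650, 0.3675)
After 3 ticks: (0.2550, 0.3961, 0.3489)
P(in 3 jobs after 3 ticks) = 0.3489

0.3489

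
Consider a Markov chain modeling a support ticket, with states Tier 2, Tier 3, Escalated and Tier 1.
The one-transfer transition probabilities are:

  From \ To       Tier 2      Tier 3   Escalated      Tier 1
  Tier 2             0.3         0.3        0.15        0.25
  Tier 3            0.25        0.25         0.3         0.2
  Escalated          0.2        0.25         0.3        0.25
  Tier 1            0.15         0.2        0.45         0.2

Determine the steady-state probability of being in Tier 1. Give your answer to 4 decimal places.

Let the stationary distribution be π with π = πP and π_1 + π_2 + π_3 + π_4 = 1.
π_1 = 0.3·π_1 + 0.25·π_2 + 0.2·π_3 + 0.15·π_4
π_2 = 0.3·π_1 + 0.25·π_2 + 0.25·π_3 + 0.2·π_4
π_3 = 0.15·π_1 + 0.3·π_2 + 0.3·π_3 + 0.45·π_4
Solving with the normalization constraint gives π = (0.2235, 0.2499, 0.3004, 0.2262).
So the stationary probability of Tier 1 is 0.2262.

0.2262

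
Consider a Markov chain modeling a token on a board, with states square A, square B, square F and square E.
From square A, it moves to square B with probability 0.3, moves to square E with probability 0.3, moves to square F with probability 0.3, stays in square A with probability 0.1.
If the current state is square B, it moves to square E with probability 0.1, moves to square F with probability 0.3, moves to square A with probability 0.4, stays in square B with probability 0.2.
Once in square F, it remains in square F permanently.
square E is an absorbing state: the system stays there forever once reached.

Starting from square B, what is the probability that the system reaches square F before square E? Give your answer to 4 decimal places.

Let h(s) be the probability of absorption at square F starting from transient state s. Then h(square F) = 1 and h(square E) = 0. By first-step analysis:
h(square A) = 0.1·h(square A) + 0.3·h(square B) + 0.3·1 + 0.3·0
h(square B) = 0.4·h(square A) + 0.2·h(square B) + 0.3·1 + 0.1·0
Solving: h(square A) = 0.5500, h(square B) = 0.6500.
Starting from square B, the probability is 0.6500.

0.6500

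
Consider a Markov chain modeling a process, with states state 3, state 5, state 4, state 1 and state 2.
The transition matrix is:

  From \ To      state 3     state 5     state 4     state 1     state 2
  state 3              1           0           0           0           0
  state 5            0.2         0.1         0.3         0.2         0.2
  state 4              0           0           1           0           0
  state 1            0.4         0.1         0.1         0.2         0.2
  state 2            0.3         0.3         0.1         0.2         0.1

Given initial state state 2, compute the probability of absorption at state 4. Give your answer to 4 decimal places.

0.3245

Let h(s) be the probability of absorption at state 4 starting from transient state s. Then h(state 4) = 1 and h(state 3) = 0. By first-step analysis:
h(state 5) = 0.2·0 + 0.1·h(state 5) + 0.3·1 + 0.2·h(state 1) + 0.2·h(state 2)
h(state 1) = 0.4·0 + 0.1·h(state 5) + 0.1·1 + 0.2·h(state 1) + 0.2·h(state 2)
h(state 2) = 0.3·0 + 0.3·h(state 5) + 0.1·1 + 0.2·h(state 1) + 0.1·h(state 2)
Solving: h(state 5) = 0.4642, h(state 1) = 0.2642, h(state 2) = 0.3245.
Starting from state 2, the probability is 0.3245.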